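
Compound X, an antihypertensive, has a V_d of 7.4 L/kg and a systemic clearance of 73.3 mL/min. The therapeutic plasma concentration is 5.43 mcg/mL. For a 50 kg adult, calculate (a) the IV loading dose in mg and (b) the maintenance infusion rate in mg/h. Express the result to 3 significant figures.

Vd = 7.4 L/kg × 50 kg = 370.0 L
Loading: fill Vd to C_target → 370.0 L × 5.43 mg/L = 2009 mg
Convert clearance: 73.3 mL/min × 60 min/h ÷ 1000 mL/L = 4.398 L/h
Infusion rate = 4.398 L/h × 5.43 mg/L = 23.88 mg/h

(a) 2010 mg; (b) 23.9 mg/h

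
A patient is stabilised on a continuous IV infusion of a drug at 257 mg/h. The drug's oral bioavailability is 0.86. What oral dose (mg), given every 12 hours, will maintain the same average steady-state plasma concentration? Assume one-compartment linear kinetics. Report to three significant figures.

3590 mg

To maintain the same Css, the systemic dosing rate must be unchanged: F·D/τ = infusion rate.
D = rate × τ / F = 257 × 12 / 0.86 = 3586 mg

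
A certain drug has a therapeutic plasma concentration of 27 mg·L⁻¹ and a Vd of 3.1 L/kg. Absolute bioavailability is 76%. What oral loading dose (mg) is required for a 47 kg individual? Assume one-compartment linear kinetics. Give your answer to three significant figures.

Vd(total) = 47 kg × 3.1 L/kg = 145.7 L
LD = Vd × C / F = 145.7 × 27.00 / 0.76 = 5176 mg

5180 mg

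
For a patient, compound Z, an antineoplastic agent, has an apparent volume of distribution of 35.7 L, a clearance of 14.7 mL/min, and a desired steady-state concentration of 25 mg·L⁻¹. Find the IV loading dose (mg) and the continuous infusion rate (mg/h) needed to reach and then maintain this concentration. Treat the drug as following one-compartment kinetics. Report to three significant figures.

Loading dose = Vd × C = 35.70 × 25 = 892.5 mg
Convert clearance: 14.7 mL/min × 60 min/h ÷ 1000 mL/L = 0.8820 L/h
Maintenance infusion rate = CL × Css = 0.8820 × 25 = 22.05 mg/h

(a) 893 mg; (b) 22.1 mg/h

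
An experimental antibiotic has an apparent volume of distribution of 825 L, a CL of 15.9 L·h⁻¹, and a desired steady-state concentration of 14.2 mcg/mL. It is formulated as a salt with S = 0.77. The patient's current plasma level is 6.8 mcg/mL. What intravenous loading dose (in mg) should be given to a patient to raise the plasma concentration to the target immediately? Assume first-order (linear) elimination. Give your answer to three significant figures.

Concentration deficit ΔC = 14.2 − 6.8 = 7.400 mg/L
LD = Vd × ΔC / S = 825.0 × 7.400 / 0.77 = 7929 mg

7930 mg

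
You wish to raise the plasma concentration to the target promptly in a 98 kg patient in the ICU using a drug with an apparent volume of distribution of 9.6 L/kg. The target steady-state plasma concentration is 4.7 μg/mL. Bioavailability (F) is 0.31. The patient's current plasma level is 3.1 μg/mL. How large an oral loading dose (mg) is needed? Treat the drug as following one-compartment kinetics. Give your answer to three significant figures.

4860 mg

Vd = 9.6 L/kg × 98 kg = 940.8 L
Concentration deficit ΔC = 4.7 − 3.1 = 1.600 mg/L
LD = Vd × ΔC / F = 940.8 × 1.600 / 0.31 = 4856 mg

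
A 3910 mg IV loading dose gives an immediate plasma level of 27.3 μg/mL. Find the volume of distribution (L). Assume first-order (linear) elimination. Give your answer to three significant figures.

Immediately after an IV bolus, C₀ = Dose / Vd, so Vd = Dose / C₀.
Vd = 3910 / 27.3 = 143.2 L

143 L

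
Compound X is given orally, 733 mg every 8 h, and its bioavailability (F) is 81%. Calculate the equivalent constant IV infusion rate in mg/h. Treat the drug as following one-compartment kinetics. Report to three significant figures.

74.2 mg/h

Equivalent systemic input: infusion rate = F·D/τ.
Rate = 0.81 × 733 / 8 = 74.22 mg/h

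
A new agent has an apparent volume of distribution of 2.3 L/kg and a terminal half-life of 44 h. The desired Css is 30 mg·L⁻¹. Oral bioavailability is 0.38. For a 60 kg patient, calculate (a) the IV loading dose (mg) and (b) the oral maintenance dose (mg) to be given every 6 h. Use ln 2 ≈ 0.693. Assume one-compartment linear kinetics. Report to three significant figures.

(a) 4140 mg; (b) 1030 mg

Vd(total) = 60 kg × 2.3 L/kg = 138.0 L
LD = Vd × C = 138.0 × 30 = 4140 mg
CL = 0.693 × Vd / t½ = 0.693 × 138.0 / 44 = 2.174 L/h
D = CL × Css × τ / F = 2.174 × 30 × 6 / 0.38 = 1030 mg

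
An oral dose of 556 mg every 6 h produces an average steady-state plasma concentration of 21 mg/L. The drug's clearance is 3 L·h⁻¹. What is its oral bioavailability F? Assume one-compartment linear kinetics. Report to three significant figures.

0.680

F·D/τ = CL·Css at steady state → F = CL·Css·τ / D.
F = 3 × 21 × 6 / 556 = 0.680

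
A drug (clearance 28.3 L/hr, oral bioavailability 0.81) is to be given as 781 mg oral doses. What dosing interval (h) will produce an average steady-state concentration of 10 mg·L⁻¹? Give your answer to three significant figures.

2.24 h

F·D/τ = CL·Css → τ = F·D / (CL·Css).
τ = 0.81 × 781 / (28.3 × 10) = 2.235 h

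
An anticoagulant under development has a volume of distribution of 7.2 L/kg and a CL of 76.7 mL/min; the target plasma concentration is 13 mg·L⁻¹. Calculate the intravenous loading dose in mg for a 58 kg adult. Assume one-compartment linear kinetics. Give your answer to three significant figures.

5430 mg

Vd(total) = 58 kg × 7.2 L/kg = 417.6 L
LD = Vd × C = 417.6 × 13.00 = 5429 mg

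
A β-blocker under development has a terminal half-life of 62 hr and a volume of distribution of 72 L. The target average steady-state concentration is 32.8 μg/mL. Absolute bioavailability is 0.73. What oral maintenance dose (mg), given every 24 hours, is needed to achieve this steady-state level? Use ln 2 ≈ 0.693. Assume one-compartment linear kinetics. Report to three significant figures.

868 mg

k = 0.693/62 = 0.01118 h⁻¹, so CL = k·Vd = 0.01118 × 72.00 = 0.8050 L/h
D = CL × Css × τ / F = 0.8050 × 32.8 × 24 / 0.73 = 868.1 mg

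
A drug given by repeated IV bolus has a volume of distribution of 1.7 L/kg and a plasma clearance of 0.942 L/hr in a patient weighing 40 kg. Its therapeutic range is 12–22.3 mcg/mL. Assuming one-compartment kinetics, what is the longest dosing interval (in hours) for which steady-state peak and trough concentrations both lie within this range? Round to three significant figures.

Total Vd = 1.7 × 40 = 68.00 L
k = CL / Vd = 0.9420 / 68.00 = 0.01385 h⁻¹
Between IV bolus doses, concentration decays as C = C₀·e^(−kτ), so C_peak/C_trough = e^(kτ).
τ_max = ln(C_peak/C_trough) / k = ln(22.3/12) / 0.01385 = 0.6197 / 0.01385 = 44.74 h

44.7 h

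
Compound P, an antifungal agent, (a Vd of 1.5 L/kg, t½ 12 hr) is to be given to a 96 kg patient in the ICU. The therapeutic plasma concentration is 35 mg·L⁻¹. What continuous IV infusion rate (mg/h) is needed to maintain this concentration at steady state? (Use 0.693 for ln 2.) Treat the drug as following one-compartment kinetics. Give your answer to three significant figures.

Vd = 1.5 L/kg × 96 kg = 144.0 L
k = 0.693/12 = 0.05775 h⁻¹, so CL = k·Vd = 0.05775 × 144.0 = 8.316 L/h
Infusion rate = CL × Css = 8.316 × 35 = 291.1 mg/h

291 mg/h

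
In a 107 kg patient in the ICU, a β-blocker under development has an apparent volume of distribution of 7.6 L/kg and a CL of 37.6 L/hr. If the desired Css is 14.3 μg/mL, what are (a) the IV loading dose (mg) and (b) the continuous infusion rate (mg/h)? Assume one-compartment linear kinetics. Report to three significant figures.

Total Vd = 7.6 × 107 = 813.2 L
LD = Vd · C_target = 813.2 × 14.3 = 11630 mg
Maintenance infusion rate = CL × Css = 37.60 × 14.3 = 537.7 mg/h

(a) 11600 mg; (b) 538 mg/h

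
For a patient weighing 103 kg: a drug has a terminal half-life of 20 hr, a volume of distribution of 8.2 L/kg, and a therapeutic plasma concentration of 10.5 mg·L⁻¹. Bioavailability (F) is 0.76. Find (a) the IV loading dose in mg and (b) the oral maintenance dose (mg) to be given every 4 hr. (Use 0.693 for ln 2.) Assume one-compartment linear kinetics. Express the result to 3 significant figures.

(a) 8870 mg; (b) 1620 mg

Vd = 8.2 L/kg × 103 kg = 844.6 L
LD = Vd × C = 844.6 × 10.5 = 8868 mg
CL = 0.693 × Vd / t½ = 0.693 × 844.6 / 20 = 29.27 L/h
D = CL × Css × τ / F = 29.27 × 10.5 × 4 / 0.76 = 1618 mg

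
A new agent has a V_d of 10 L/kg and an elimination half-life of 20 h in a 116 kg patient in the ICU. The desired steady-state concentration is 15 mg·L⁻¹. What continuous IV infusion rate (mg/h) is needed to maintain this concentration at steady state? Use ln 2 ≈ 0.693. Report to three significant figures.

Vd = 10 L/kg × 116 kg = 1160 L
k = 0.693/20 = 0.03465 h⁻¹, so CL = k·Vd = 0.03465 × 1160 = 40.19 L/h
Infusion rate = CL × Css = 40.19 × 15 = 602.9 mg/h

603 mg/h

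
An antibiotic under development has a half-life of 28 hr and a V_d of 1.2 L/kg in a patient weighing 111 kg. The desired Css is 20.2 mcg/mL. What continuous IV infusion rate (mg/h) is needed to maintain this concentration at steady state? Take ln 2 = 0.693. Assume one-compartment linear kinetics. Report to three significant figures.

66.6 mg/h

Total Vd = 1.2 × 111 = 133.2 L
CL = ln 2 · Vd / t½ = 0.693 × 133.2 / 28 = 3.297 L/h
Infusion rate = CL × Css = 3.297 × 20.2 = 66.60 mg/h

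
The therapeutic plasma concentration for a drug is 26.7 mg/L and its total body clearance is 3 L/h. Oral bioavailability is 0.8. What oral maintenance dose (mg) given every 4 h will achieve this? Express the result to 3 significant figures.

D = CL × Css × τ / F = 3.000 × 26.7 × 4 / 0.8 = 400.5 mg

401 mg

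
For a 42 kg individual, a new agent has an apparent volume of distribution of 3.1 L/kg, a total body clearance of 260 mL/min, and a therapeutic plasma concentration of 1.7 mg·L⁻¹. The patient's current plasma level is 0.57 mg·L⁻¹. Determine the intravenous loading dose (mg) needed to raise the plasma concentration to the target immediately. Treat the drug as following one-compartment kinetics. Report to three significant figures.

147 mg

Total Vd = 3.1 × 42 = 130.2 L
Concentration deficit ΔC = 1.7 − 0.57 = 1.130 mg/L
LD = Vd × ΔC = 130.2 × 1.130 = 147.1 mg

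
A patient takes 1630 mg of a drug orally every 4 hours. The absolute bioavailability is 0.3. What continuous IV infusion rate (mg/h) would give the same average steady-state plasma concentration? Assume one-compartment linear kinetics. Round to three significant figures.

122 mg/h

Equivalent systemic input: infusion rate = F·D/τ.
Rate = 0.3 × 1630 / 4 = 122.3 mg/h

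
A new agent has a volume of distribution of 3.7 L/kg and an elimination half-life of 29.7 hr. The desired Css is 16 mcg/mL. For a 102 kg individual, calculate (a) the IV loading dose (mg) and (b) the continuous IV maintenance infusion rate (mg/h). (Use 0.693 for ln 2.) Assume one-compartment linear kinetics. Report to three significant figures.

(a) 6040 mg; (b) 141 mg/h

Total Vd = 3.7 × 102 = 377.4 L
LD = Vd × C = 377.4 × 16 = 6038 mg
CL = 0.693 × Vd / t½ = 0.693 × 377.4 / 29.7 = 8.806 L/h
Infusion rate = CL × Css = 8.806 × 16 = 140.9 mg/h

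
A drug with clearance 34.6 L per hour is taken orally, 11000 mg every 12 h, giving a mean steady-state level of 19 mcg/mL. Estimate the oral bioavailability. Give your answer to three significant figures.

F·D/τ = CL·Css at steady state → F = CL·Css·τ / D.
F = 34.6 × 19 × 12 / 11000 = 0.717

0.717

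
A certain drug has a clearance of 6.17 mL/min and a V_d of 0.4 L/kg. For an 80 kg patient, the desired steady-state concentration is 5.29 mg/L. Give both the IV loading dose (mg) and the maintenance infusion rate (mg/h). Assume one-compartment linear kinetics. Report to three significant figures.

(a) 169 mg; (b) 1.96 mg/h

Total Vd = 0.4 × 80 = 32.00 L
Loading: fill Vd to C_target → 32.00 L × 5.29 mg/L = 169.3 mg
Convert clearance: 6.17 mL/min × 60 min/h ÷ 1000 mL/L = 0.3702 L/h
Maintenance infusion rate = CL × Css = 0.3702 × 5.29 = 1.958 mg/h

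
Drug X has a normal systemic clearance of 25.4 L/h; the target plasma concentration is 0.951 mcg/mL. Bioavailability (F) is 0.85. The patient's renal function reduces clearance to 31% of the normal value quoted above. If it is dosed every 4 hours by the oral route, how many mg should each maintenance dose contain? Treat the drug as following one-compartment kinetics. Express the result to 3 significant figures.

35.2 mg

Patient clearance = 0.31 × 25.40 = 7.874 L/h
D = CL × Css × τ / F = 7.874 × 0.951 × 4 / 0.85 = 35.24 mg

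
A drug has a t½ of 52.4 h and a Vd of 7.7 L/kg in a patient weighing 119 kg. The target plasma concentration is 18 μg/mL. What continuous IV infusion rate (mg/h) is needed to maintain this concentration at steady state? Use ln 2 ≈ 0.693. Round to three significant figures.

218 mg/h

Vd(total) = 119 kg × 7.7 L/kg = 916.3 L
k = 0.693/52.4 = 0.01323 h⁻¹, so CL = k·Vd = 0.01323 × 916.3 = 12.12 L/h
Infusion rate = CL × Css = 12.12 × 18 = 218.2 mg/h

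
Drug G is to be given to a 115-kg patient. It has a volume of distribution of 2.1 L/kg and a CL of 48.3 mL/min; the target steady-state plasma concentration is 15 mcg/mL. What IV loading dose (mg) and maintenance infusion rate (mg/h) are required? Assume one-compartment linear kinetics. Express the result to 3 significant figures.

(a) 3620 mg; (b) 43.5 mg/h

Vd(total) = 115 kg × 2.1 L/kg = 241.5 L
Loading dose = Vd × C = 241.5 × 15 = 3623 mg
CL = 48.3 mL/min × 60/1000 = 2.898 L/h
Maintenance: replace elimination → rate = CL × Css = 2.898 × 15 = 43.47 mg/h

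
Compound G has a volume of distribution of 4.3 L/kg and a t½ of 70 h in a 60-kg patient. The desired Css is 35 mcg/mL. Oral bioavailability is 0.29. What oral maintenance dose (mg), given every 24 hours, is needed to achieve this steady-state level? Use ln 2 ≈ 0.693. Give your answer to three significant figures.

7400 mg

Vd = 4.3 L/kg × 60 kg = 258.0 L
CL = ln 2 · Vd / t½ = 0.693 × 258.0 / 70 = 2.554 L/h
D = CL × Css × τ / F = 2.554 × 35 × 24 / 0.29 = 7398 mg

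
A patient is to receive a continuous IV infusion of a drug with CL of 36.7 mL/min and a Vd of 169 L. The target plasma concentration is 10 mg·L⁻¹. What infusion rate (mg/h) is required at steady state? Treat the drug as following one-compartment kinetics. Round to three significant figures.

Convert clearance: 36.7 mL/min × 60 min/h ÷ 1000 mL/L = 2.202 L/h
Infusion rate = CL · Css = 2.202 L/h × 10 mg/L = 22.02 mg/h

22.0 mg/h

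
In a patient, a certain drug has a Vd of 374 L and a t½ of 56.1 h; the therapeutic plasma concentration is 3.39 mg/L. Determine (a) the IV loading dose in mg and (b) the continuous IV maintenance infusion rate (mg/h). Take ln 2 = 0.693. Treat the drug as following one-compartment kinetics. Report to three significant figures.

(a) 1270 mg; (b) 15.7 mg/h

LD = Vd × C = 374.0 × 3.39 = 1268 mg
CL = 0.693 × Vd / t½ = 0.693 × 374.0 / 56.1 = 4.620 L/h
Infusion rate = CL × Css = 4.620 × 3.39 = 15.66 mg/h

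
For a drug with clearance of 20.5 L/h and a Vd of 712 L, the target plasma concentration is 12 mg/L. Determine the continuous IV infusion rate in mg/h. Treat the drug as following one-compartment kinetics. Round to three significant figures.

Rate = CL × Css = 20.50 × 12 = 246.0 mg/h

246 mg/h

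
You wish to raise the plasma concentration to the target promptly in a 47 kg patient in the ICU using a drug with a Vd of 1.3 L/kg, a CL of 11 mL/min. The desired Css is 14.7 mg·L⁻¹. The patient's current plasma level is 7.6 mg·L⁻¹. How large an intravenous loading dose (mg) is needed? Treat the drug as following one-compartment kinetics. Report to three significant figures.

434 mg

Vd(total) = 47 kg × 1.3 L/kg = 61.10 L
Concentration deficit ΔC = 14.7 − 7.6 = 7.100 mg/L
LD = Vd × ΔC = 61.10 × 7.100 = 433.8 mg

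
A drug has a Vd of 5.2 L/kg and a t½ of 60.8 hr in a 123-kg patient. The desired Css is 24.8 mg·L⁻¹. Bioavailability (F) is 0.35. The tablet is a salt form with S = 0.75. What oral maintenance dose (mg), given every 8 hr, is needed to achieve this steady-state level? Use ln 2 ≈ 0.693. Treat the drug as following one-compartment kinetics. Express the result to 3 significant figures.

Vd = 5.2 L/kg × 123 kg = 639.6 L
CL = ln 2 · Vd / t½ = 0.693 × 639.6 / 60.8 = 7.290 L/h
D = CL × Css × τ / F / S = 7.290 × 24.8 × 8 / 0.35 / 0.75 = 5510 mg

5510 mg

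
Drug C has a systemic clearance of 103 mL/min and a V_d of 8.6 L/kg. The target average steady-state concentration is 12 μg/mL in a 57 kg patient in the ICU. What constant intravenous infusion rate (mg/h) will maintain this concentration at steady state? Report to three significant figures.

CL = 103 mL/min × 60/1000 = 6.180 L/h
Infusion rate = CL · Css = 6.180 L/h × 12 mg/L = 74.16 mg/h

74.2 mg/h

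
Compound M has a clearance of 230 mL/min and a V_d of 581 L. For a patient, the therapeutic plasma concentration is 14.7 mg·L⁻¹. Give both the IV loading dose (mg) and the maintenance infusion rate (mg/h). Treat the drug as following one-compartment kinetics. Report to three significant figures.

Loading dose = Vd × C = 581.0 × 14.7 = 8541 mg
CL = 230 mL/min × 60/1000 = 13.80 L/h
Infusion rate = 13.80 L/h × 14.7 mg/L = 202.9 mg/h

(a) 8540 mg; (b) 203 mg/h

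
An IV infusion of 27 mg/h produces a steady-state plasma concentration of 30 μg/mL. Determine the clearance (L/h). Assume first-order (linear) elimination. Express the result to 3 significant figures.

At steady state, infusion rate = CL × Css, so CL = rate / Css.
CL = 27 / 30 = 0.9000 L/h

0.900 L/h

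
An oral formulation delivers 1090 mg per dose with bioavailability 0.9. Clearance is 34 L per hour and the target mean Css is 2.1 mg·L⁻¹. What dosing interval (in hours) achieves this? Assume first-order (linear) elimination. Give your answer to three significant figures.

13.7 h

F·D/τ = CL·Css → τ = F·D / (CL·Css).
τ = 0.9 × 1090 / (34 × 2.1) = 13.74 h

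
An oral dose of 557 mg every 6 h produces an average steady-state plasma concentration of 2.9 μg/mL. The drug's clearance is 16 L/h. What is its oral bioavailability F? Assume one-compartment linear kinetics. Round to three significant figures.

0.500

F·D/τ = CL·Css at steady state → F = CL·Css·τ / D.
F = 16 × 2.9 × 6 / 557 = 0.500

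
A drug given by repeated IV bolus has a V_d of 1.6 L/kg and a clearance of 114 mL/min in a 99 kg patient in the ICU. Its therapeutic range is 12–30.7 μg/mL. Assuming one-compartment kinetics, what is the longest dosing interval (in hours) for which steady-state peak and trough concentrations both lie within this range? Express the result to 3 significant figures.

21.8 h

Vd(total) = 99 kg × 1.6 L/kg = 158.4 L
Convert clearance: 114 mL/min × 60 min/h ÷ 1000 mL/L = 6.840 L/h
k = CL / Vd = 6.840 / 158.4 = 0.04318 h⁻¹
Between IV bolus doses, concentration decays as C = C₀·e^(−kτ), so C_peak/C_trough = e^(kτ).
τ_max = ln(C_peak/C_trough) / k = ln(30.7/12) / 0.04318 = 0.9394 / 0.04318 = 21.76 h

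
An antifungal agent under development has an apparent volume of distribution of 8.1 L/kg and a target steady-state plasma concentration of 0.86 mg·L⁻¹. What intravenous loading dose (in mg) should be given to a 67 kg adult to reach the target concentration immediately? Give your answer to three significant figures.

467 mg

Total Vd = 8.1 × 67 = 542.7 L
The loading dose fills Vd to the target concentration.
LD = Vd × C = 542.7 × 0.8600 = 466.7 mg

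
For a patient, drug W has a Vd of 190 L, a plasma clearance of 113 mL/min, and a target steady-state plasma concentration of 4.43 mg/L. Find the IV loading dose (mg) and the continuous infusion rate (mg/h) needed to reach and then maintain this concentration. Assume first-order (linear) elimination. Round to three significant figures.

(a) 842 mg; (b) 30.0 mg/h

Loading dose = Vd × C = 190.0 × 4.43 = 841.7 mg
CL = 113 mL/min × 60/1000 = 6.780 L/h
Infusion rate = 6.780 L/h × 4.43 mg/L = 30.04 mg/h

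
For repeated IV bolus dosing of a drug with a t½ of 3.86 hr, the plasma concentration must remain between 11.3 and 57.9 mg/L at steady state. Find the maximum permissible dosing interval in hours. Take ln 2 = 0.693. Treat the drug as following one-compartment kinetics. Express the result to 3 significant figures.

9.10 h

k = 0.693 / t½ = 0.693 / 3.86 = 0.1795 h⁻¹
Between IV bolus doses, concentration decays as C = C₀·e^(−kτ), so C_peak/C_trough = e^(kτ).
τ_max = ln(C_peak/C_trough) / k = ln(57.9/11.3) / 0.1795 = 1.634 / 0.1795 = 9.103 h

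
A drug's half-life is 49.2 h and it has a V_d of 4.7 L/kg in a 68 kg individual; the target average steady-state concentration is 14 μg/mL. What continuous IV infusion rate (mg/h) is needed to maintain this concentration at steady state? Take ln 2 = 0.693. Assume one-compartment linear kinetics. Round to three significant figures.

63.0 mg/h

Vd(total) = 68 kg × 4.7 L/kg = 319.6 L
k = 0.693/49.2 = 0.01409 h⁻¹, so CL = k·Vd = 0.01409 × 319.6 = 4.503 L/h
Infusion rate = CL × Css = 4.503 × 14 = 63.04 mg/h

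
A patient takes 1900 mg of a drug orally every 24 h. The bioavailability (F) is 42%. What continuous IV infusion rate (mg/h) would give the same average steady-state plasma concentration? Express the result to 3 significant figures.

Equivalent systemic input: infusion rate = F·D/τ.
Rate = 0.42 × 1900 / 24 = 33.25 mg/h

33.3 mg/h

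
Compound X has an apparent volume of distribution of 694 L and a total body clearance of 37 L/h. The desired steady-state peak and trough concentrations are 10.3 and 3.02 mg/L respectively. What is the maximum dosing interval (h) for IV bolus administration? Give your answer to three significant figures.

23.0 h

k = CL / Vd = 37.00 / 694.0 = 0.05331 h⁻¹
Between IV bolus doses, concentration decays as C = C₀·e^(−kτ), so C_peak/C_trough = e^(kτ).
τ_max = ln(C_peak/C_trough) / k = ln(10.3/3.02) / 0.05331 = 1.227 / 0.05331 = 23.02 h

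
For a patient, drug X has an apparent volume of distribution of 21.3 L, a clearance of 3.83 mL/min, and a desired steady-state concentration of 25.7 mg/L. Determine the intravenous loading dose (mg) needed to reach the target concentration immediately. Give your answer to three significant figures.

547 mg

LD = Vd × C = 21.30 × 25.70 = 547.4 mg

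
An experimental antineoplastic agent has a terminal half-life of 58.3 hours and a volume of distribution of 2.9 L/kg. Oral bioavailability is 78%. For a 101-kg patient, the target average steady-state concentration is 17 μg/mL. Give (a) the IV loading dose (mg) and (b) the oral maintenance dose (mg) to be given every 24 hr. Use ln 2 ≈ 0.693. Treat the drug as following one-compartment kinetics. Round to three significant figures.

Vd(total) = 101 kg × 2.9 L/kg = 292.9 L
LD = Vd × C = 292.9 × 17 = 4979 mg
CL = 0.693 × Vd / t½ = 0.693 × 292.9 / 58.3 = 3.482 L/h
D = CL × Css × τ / F = 3.482 × 17 × 24 / 0.78 = 1821 mg

(a) 4980 mg; (b) 1820 mg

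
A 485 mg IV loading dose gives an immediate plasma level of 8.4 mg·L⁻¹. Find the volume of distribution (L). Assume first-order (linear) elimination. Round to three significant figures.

Immediately after an IV bolus, C₀ = Dose / Vd, so Vd = Dose / C₀.
Vd = 485 / 8.4 = 57.74 L

57.7 L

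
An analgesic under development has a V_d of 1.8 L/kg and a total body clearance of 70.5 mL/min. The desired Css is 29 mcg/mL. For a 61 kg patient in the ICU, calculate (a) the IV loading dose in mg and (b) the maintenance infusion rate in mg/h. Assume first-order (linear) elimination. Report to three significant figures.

(a) 3180 mg; (b) 123 mg/h

Vd = 1.8 L/kg × 61 kg = 109.8 L
LD = Vd · C_target = 109.8 × 29 = 3184 mg
Convert clearance: 70.5 mL/min × 60 min/h ÷ 1000 mL/L = 4.230 L/h
Maintenance infusion rate = CL × Css = 4.230 × 29 = 122.7 mg/h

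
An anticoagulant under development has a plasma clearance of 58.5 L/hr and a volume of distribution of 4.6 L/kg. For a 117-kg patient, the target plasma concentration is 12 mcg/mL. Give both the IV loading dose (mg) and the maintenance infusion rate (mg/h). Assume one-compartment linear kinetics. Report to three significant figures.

(a) 6460 mg; (b) 702 mg/h

Vd = 4.6 L/kg × 117 kg = 538.2 L
Loading dose = Vd × C = 538.2 × 12 = 6458 mg
Maintenance: replace elimination → rate = CL × Css = 58.50 × 12 = 702.0 mg/h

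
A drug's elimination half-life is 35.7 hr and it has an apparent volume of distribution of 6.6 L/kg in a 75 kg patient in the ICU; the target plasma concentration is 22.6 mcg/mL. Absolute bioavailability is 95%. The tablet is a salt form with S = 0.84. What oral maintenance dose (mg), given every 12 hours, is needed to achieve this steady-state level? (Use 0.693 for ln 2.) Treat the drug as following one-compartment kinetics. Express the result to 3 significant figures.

3270 mg

Total Vd = 6.6 × 75 = 495.0 L
k = 0.693/35.7 = 0.01941 h⁻¹, so CL = k·Vd = 0.01941 × 495.0 = 9.608 L/h
D = CL × Css × τ / F / S = 9.608 × 22.6 × 12 / 0.95 / 0.84 = 3265 mg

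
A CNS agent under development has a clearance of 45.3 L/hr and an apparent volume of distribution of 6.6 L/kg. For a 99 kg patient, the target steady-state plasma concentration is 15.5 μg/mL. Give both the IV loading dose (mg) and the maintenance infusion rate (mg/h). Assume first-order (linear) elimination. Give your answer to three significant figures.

Vd(total) = 99 kg × 6.6 L/kg = 653.4 L
Loading dose = Vd × C = 653.4 × 15.5 = 10130 mg
Maintenance infusion rate = CL × Css = 45.30 × 15.5 = 702.2 mg/h

(a) 10100 mg; (b) 702 mg/h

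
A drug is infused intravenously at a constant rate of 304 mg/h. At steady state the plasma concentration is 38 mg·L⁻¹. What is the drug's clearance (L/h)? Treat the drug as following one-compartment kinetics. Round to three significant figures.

At steady state, infusion rate = CL × Css, so CL = rate / Css.
CL = 304 / 38 = 8.000 L/h

8.00 L/h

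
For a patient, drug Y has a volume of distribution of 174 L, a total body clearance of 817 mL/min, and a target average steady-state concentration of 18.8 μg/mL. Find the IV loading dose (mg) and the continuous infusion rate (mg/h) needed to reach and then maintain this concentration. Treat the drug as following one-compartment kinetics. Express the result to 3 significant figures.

Loading: fill Vd to C_target → 174.0 L × 18.8 mg/L = 3271 mg
CL = 817 mL/min = 817 × 0.06 = 49.02 L/h
Maintenance: replace elimination → rate = CL × Css = 49.02 × 18.8 = 921.6 mg/h

(a) 3270 mg; (b) 922 mg/h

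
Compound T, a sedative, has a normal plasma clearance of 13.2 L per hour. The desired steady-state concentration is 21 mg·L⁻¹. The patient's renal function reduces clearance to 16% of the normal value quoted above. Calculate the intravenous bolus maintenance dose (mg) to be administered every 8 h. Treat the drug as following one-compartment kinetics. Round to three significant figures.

355 mg

Patient clearance = 0.16 × 13.20 = 2.112 L/h
D = CL × Css × τ = 2.112 × 21 × 8 = 354.8 mg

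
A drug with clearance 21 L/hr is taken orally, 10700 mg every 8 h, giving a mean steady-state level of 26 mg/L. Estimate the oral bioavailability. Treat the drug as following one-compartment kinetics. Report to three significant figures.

0.408

F·D/τ = CL·Css at steady state → F = CL·Css·τ / D.
F = 21 × 26 × 8 / 10700 = 0.408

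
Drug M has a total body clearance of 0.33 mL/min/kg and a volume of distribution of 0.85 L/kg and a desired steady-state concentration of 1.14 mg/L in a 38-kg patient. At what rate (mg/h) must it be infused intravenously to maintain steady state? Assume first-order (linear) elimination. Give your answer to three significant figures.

0.858 mg/h

CL = 0.33 mL/min/kg × 38 kg = 12.54 mL/min = 12.54 × 60/1000 = 0.7524 L/h
R₀ = 0.7524 × 1.14 = 0.8577 mg/h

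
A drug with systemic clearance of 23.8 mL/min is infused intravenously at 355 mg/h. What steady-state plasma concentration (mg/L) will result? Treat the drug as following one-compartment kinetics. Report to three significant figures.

249 mg/L

CL = 23.8 mL/min = 23.8 × 0.06 = 1.428 L/h
Css = rate / CL = 355 / 1.428 = 248.6 mg/L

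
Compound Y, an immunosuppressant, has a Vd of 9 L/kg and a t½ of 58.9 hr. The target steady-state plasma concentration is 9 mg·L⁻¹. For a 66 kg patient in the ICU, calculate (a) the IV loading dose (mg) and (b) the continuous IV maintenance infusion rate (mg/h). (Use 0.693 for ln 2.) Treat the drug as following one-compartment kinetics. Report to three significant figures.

(a) 5350 mg; (b) 62.9 mg/h

Vd(total) = 66 kg × 9 L/kg = 594.0 L
LD = Vd × C = 594.0 × 9 = 5346 mg
CL = 0.693 × Vd / t½ = 0.693 × 594.0 / 58.9 = 6.989 L/h
Infusion rate = CL × Css = 6.989 × 9 = 62.90 mg/h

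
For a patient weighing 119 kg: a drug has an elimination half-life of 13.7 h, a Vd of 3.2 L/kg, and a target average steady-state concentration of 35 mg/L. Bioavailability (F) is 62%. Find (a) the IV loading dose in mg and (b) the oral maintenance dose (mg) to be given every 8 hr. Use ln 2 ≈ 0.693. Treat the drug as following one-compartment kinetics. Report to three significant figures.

(a) 13300 mg; (b) 8700 mg

Total Vd = 3.2 × 119 = 380.8 L
LD = Vd × C = 380.8 × 35 = 13330 mg
CL = 0.693 × Vd / t½ = 0.693 × 380.8 / 13.7 = 19.26 L/h
D = CL × Css × τ / F = 19.26 × 35 × 8 / 0.62 = 8698 mg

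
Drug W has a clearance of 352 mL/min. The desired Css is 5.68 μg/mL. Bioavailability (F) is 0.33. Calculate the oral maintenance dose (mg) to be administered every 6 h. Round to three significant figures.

2180 mg

CL = 352 mL/min = 352 × 0.06 = 21.12 L/h
D = CL × Css × τ / F = 21.12 × 5.68 × 6 / 0.33 = 2181 mg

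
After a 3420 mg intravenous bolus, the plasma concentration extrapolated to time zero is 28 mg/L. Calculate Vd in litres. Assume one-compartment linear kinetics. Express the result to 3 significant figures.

122 L

Immediately after an IV bolus, C₀ = Dose / Vd, so Vd = Dose / C₀.
Vd = 3420 / 28 = 122.1 L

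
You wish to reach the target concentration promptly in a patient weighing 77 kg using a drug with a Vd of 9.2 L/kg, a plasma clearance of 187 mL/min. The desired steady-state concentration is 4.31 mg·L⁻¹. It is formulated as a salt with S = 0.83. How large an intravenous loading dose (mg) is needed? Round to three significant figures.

3680 mg

Vd(total) = 77 kg × 9.2 L/kg = 708.4 L
Loading dose depends on Vd (not clearance): it fills the distribution volume.
LD = Vd × C / S = 708.4 × 4.310 / 0.83 = 3679 mg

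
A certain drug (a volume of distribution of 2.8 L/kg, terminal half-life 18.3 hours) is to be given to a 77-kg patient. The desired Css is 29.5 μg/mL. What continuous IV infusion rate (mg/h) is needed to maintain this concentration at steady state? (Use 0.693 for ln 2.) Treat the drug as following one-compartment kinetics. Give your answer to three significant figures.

Vd = 2.8 L/kg × 77 kg = 215.6 L
CL = ln 2 · Vd / t½ = 0.693 × 215.6 / 18.3 = 8.165 L/h
Infusion rate = CL × Css = 8.165 × 29.5 = 240.9 mg/h

241 mg/h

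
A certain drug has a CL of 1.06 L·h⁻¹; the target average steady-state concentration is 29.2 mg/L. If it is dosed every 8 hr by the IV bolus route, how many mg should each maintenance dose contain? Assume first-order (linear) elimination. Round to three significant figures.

D = CL × Css × τ = 1.060 × 29.2 × 8 = 247.6 mg

248 mg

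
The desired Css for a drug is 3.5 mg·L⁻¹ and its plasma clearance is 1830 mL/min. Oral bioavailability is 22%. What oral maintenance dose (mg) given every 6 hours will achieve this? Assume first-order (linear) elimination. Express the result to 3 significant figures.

Convert clearance: 1830 mL/min × 60 min/h ÷ 1000 mL/L = 109.8 L/h
D = CL × Css × τ / F = 109.8 × 3.5 × 6 / 0.22 = 10480 mg

10500 mg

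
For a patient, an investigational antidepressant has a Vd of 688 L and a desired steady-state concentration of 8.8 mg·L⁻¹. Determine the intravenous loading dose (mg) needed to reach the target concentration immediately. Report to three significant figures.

6050 mg

LD = Vd × C = 688.0 × 8.800 = 6054 mg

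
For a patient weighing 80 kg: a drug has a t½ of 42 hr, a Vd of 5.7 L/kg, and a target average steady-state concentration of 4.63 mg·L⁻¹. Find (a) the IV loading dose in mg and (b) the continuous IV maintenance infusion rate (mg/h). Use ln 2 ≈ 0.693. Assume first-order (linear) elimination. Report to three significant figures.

(a) 2110 mg; (b) 34.8 mg/h

Total Vd = 5.7 × 80 = 456.0 L
LD = Vd × C = 456.0 × 4.63 = 2111 mg
CL = 0.693 × Vd / t½ = 0.693 × 456.0 / 42 = 7.524 L/h
Infusion rate = CL × Css = 7.524 × 4.63 = 34.84 mg/h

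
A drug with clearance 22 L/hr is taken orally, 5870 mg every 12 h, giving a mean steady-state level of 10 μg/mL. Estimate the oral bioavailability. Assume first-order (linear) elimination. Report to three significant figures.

F·D/τ = CL·Css at steady state → F = CL·Css·τ / D.
F = 22 × 10 × 12 / 5870 = 0.450

0.450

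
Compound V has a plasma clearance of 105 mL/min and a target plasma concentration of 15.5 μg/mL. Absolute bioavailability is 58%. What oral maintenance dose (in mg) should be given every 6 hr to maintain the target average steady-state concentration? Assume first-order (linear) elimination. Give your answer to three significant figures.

1010 mg

Convert clearance: 105 mL/min × 60 min/h ÷ 1000 mL/L = 6.300 L/h
D = CL × Css × τ / F = 6.300 × 15.5 × 6 / 0.58 = 1010 mg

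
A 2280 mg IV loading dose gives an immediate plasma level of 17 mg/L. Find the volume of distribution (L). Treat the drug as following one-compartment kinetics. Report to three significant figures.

Immediately after an IV bolus, C₀ = Dose / Vd, so Vd = Dose / C₀.
Vd = 2280 / 17 = 134.1 L

134 L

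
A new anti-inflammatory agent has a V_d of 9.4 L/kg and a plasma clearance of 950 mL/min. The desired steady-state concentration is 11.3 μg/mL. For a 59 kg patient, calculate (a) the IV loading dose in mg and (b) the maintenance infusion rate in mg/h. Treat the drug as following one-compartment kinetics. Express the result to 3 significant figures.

Total Vd = 9.4 × 59 = 554.6 L
Loading dose = Vd × C = 554.6 × 11.3 = 6267 mg
CL = 950 mL/min × 60/1000 = 57.00 L/h
Maintenance infusion rate = CL × Css = 57.00 × 11.3 = 644.1 mg/h

(a) 6270 mg; (b) 644 mg/h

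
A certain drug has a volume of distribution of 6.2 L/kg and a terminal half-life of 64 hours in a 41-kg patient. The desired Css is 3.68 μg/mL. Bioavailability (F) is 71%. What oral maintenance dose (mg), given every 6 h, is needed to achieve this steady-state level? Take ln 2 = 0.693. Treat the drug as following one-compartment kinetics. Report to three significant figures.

85.6 mg

Vd = 6.2 L/kg × 41 kg = 254.2 L
CL = 0.693 × Vd / t½ = 0.693 × 254.2 / 64 = 2.753 L/h
D = CL × Css × τ / F = 2.753 × 3.68 × 6 / 0.71 = 85.61 mg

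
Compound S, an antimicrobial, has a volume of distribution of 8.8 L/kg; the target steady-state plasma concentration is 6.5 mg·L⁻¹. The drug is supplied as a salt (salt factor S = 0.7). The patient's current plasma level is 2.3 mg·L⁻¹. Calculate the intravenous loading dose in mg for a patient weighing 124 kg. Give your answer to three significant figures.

6550 mg

Vd = 8.8 L/kg × 124 kg = 1091 L
The loading dose fills Vd to the target concentration.
Concentration deficit ΔC = 6.5 − 2.3 = 4.200 mg/L
LD = Vd × ΔC / S = 1091 × 4.200 / 0.7 = 6546 mg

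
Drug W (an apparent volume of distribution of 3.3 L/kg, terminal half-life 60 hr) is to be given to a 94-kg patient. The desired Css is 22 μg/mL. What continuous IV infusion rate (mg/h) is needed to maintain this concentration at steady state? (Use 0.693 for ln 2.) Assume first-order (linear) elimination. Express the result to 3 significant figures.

78.8 mg/h

Vd(total) = 94 kg × 3.3 L/kg = 310.2 L
CL = 0.693 × Vd / t½ = 0.693 × 310.2 / 60 = 3.583 L/h
Infusion rate = CL × Css = 3.583 × 22 = 78.83 mg/h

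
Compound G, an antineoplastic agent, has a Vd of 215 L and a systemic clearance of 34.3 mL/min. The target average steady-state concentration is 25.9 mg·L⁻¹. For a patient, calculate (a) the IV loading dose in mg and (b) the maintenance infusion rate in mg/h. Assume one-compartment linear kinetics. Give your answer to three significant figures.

(a) 5570 mg; (b) 53.3 mg/h

Loading: fill Vd to C_target → 215.0 L × 25.9 mg/L = 5569 mg
CL = 34.3 mL/min × 60/1000 = 2.058 L/h
Maintenance infusion rate = CL × Css = 2.058 × 25.9 = 53.30 mg/h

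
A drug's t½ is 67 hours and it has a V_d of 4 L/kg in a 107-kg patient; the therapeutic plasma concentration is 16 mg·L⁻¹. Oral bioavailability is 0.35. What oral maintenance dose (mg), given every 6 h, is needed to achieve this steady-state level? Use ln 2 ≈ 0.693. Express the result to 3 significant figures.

1210 mg

Total Vd = 4 × 107 = 428.0 L
k = 0.693/67 = 0.01034 h⁻¹, so CL = k·Vd = 0.01034 × 428.0 = 4.426 L/h
D = CL × Css × τ / F = 4.426 × 16 × 6 / 0.35 = 1214 mg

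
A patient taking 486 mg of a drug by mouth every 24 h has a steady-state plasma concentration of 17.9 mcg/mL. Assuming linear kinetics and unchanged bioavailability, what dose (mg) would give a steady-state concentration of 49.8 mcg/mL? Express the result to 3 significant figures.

With linear kinetics, Css is proportional to dose rate (D/τ) at fixed clearance.
D₂ = D₁ × (Css,target / Css,current) = 486 × 49.8/17.9 = 1352 mg

1350 mg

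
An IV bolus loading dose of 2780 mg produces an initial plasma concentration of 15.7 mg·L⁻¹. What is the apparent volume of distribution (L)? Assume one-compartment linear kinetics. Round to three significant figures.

177 L

Immediately after an IV bolus, C₀ = Dose / Vd, so Vd = Dose / C₀.
Vd = 2780 / 15.7 = 177.1 L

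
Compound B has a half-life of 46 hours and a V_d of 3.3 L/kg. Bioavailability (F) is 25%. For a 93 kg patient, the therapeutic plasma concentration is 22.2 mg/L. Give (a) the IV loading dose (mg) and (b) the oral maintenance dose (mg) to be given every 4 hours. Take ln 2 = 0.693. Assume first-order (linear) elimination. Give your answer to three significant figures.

(a) 6810 mg; (b) 1640 mg

Total Vd = 3.3 × 93 = 306.9 L
LD = Vd × C = 306.9 × 22.2 = 6813 mg
CL = 0.693 × Vd / t½ = 0.693 × 306.9 / 46 = 4.624 L/h
D = CL × Css × τ / F = 4.624 × 22.2 × 4 / 0.25 = 1642 mg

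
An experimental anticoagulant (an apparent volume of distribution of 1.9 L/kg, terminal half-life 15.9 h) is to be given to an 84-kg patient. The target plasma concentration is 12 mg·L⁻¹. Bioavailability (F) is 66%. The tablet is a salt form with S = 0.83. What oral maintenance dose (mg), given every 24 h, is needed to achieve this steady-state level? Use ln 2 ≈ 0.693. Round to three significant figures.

Total Vd = 1.9 × 84 = 159.6 L
k = 0.693/15.9 = 0.04358 h⁻¹, so CL = k·Vd = 0.04358 × 159.6 = 6.955 L/h
D = CL × Css × τ / F / S = 6.955 × 12 × 24 / 0.66 / 0.83 = 3657 mg

3660 mg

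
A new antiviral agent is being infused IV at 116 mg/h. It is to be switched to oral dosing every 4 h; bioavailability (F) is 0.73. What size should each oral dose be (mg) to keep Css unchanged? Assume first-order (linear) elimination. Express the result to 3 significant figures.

To maintain the same Css, the systemic dosing rate must be unchanged: F·D/τ = infusion rate.
D = rate × τ / F = 116 × 4 / 0.73 = 635.6 mg

636 mg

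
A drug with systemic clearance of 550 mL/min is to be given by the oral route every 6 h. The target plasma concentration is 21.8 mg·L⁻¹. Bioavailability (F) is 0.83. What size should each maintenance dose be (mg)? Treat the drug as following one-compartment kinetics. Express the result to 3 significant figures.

Convert clearance: 550 mL/min × 60 min/h ÷ 1000 mL/L = 33.00 L/h
At steady state, dose per interval replaces the amount cleared in that interval: F·D/τ = CL·Css.
D = CL × Css × τ / F = 33.00 × 21.8 × 6 / 0.83 = 5200 mg

5200 mg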